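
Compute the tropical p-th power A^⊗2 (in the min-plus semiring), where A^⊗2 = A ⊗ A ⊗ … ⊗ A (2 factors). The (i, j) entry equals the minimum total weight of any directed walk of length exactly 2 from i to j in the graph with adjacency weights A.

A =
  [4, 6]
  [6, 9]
A^⊗2 =
  [8, 10]
  [10, 12]

Each entry (A^⊗2)_ij equals the minimum over all length-2 walks i = v_0 → v_1 → … → v_2 = j of Σ_t A[v_t][v_{t+1}]. For example, for (i, j) = (0, 1) we minimise over 2 possible intermediate vertex sequences; the minimum is 10, attained along the walk 0 → 0 → 1.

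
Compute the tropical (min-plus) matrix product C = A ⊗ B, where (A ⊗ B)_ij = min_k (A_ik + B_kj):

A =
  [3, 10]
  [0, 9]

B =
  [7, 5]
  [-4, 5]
A ⊗ B =
  [6, 8]
  [5, 5]

Apply the min-plus product entry-by-entry:
  C[0][0] = min over k of (A[0][0] + B[0][0] = 3 + 7 = 10, A[0][1] + B[1][0] = 10 + -4 = 6) = 6 (attained at k = 1)
  C[0][1] = min over k of (A[0][0] + B[0][1] = 3 + 5 = 8, A[0][1] + B[1][1] = 10 + 5 = 15) = 8 (attained at k = 0)
  C[1][0] = min over k of (A[1][0] + B[0][0] = 0 + 7 = 7, A[1][1] + B[1][0] = 9 + -4 = 5) = 5 (attained at k = 1)
  C[1][1] = min over k of (A[1][0] + B[0][1] = 0 + 5 = 5, A[1][1] + B[1][1] = 9 + 5 = 14) = 5 (attained at k = 0)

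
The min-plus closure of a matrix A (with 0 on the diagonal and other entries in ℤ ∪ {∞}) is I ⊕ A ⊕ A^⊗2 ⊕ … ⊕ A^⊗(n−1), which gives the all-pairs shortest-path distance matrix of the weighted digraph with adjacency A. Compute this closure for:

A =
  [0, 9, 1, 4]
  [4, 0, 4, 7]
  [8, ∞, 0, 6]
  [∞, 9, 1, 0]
Closure =
  [0, 9, 1, 4]
  [4, 0, 4, 7]
  [8, 15, 0, 6]
  [9, 9, 1, 0]

This is the Floyd-Warshall all-pairs shortest-path computation. For each intermediate vertex k = 0, 1, …, 3, update dist[i][j] ← min(dist[i][j], dist[i][k] + dist[k][j]). The final matrix gives, for each (i, j), the minimum total weight of any directed path from i to j (possibly empty when i = j).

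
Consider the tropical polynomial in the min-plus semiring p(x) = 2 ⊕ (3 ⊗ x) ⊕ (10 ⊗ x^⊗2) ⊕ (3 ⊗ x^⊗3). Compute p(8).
p(8) = 2

A tropical monomial a ⊗ x^⊗i evaluates to a + i · x. Evaluating each term at x = 8:
  Term 0 contributes 2 + 0 · 8 = 2
  Term 1 contributes 3 + 1 · 8 = 11
  Term 2 contributes 10 + 2 · 8 = 26
  Term 3 contributes 3 + 3 · 8 = 27
p(8) = ⊕ of these = min[2, 11, 26, 27] = 2.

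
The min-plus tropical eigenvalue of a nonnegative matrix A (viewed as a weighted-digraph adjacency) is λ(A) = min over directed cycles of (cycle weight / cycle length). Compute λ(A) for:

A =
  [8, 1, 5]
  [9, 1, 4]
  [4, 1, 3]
λ(A) = 1

Enumerate directed cycles and compute their means (weight / length). Sample:
  cycle 0 → 0: weight = 8, length = 1, mean = 8/1 ≈ 8.000
  cycle 1 → 1: weight = 1, length = 1, mean = 1/1 ≈ 1.000
  cycle 2 → 2: weight = 3, length = 1, mean = 3/1 ≈ 3.000
  cycle 0 → 1 → 0: weight = 10, length = 2, mean = 10/2 ≈ 5.000
  cycle 0 → 2 → 0: weight = 9, length = 2, mean = 9/2 ≈ 4.500
  cycle 1 → 0 → 1: weight = 10, length = 2, mean = 10/2 ≈ 5.000
Minimum mean = 1.000, attained e.g. along the cycle 1 → 1 with weight 1 and length 1. So λ(A) = 1/1 = 1.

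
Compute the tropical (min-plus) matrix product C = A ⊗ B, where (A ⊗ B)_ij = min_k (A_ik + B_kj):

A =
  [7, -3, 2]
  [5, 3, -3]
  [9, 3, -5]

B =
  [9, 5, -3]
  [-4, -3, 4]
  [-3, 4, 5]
A ⊗ B =
  [-7, -6, 1]
  [-6, 0, 2]
  [-8, -1, 0]

Apply the min-plus product entry-by-entry:
  C[0][0] = min over k of (A[0][0] + B[0][0] = 7 + 9 = 16, A[0][1] + B[1][0] = -3 + -4 = -7, A[0][2] + B[2][0] = 2 + -3 = -1) = -7 (attained at k = 1)
  C[0][1] = min over k of (A[0][0] + B[0][1] = 7 + 5 = 12, A[0][1] + B[1][1] = -3 + -3 = -6, A[0][2] + B[2][1] = 2 + 4 = 6) = -6 (attained at k = 1)
  C[0][2] = min over k of (A[0][0] + B[0][2] = 7 + -3 = 4, A[0][1] + B[1][2] = -3 + 4 = 1, A[0][2] + B[2][2] = 2 + 5 = 7) = 1 (attained at k = 1)
  C[1][0] = min over k of (A[1][0] + B[0][0] = 5 + 9 = 14, A[1][1] + B[1][0] = 3 + -4 = -1, A[1][2] + B[2][0] = -3 + -3 = -6) = -6 (attained at k = 2)
  C[1][1] = min over k of (A[1][0] + B[0][1] = 5 + 5 = 10, A[1][1] + B[1][1] = 3 + -3 = 0, A[1][2] + B[2][1] = -3 + 4 = 1) = 0 (attained at k = 1)
  C[1][2] = min over k of (A[1][0] + B[0][2] = 5 + -3 = 2, A[1][1] + B[1][2] = 3 + 4 = 7, A[1][2] + B[2][2] = -3 + 5 = 2) = 2 (attained at k = 0)
  C[2][0] = min over k of (A[2][0] + B[0][0] = 9 + 9 = 18, A[2][1] + B[1][0] = 3 + -4 = -1, A[2][2] + B[2][0] = -5 + -3 = -8) = -8 (attained at k = 2)
  C[2][1] = min over k of (A[2][0] + B[0][1] = 9 + 5 = 14, A[2][1] + B[1][1] = 3 + -3 = 0, A[2][2] + B[2][1] = -5 + 4 = -1) = -1 (attained at k = 2)
  C[2][2] = min over k of (A[2][0] + B[0][2] = 9 + -3 = 6, A[2][1] + B[1][2] = 3 + 4 = 7, A[2][2] + B[2][2] = -5 + 5 = 0) = 0 (attained at k = 2)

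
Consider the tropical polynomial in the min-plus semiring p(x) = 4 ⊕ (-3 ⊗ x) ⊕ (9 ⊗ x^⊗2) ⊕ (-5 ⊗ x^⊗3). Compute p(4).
p(4) = 1

A tropical monomial a ⊗ x^⊗i evaluates to a + i · x. Evaluating each term at x = 4:
  Term 0 contributes 4 + 0 · 4 = 4
  Term 1 contributes -3 + 1 · 4 = 1
  Term 2 contributes 9 + 2 · 4 = 17
  Term 3 contributes -5 + 3 · 4 = 7
p(4) = ⊕ of these = min[4, 1, 17, 7] = 1.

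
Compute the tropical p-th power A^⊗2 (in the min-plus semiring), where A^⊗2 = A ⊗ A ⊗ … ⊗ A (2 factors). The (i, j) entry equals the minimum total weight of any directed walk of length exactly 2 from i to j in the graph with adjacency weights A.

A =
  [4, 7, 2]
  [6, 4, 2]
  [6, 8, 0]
A^⊗2 =
  [8, 10, 2]
  [8, 8, 2]
  [6, 8, 0]

Each entry (A^⊗2)_ij equals the minimum over all length-2 walks i = v_0 → v_1 → … → v_2 = j of Σ_t A[v_t][v_{t+1}]. For example, for (i, j) = (0, 2) we minimise over 3 possible intermediate vertex sequences; the minimum is 2, attained along the walk 0 → 2 → 2.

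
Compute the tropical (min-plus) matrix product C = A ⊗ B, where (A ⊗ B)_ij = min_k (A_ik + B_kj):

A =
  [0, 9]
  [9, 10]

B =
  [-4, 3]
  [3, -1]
A ⊗ B =
  [-4, 3]
  [5, 9]

Apply the min-plus product entry-by-entry:
  C[0][0] = min over k of (A[0][0] + B[0][0] = 0 + -4 = -4, A[0][1] + B[1][0] = 9 + 3 = 12) = -4 (attained at k = 0)
  C[0][1] = min over k of (A[0][0] + B[0][1] = 0 + 3 = 3, A[0][1] + B[1][1] = 9 + -1 = 8) = 3 (attained at k = 0)
  C[1][0] = min over k of (A[1][0] + B[0][0] = 9 + -4 = 5, A[1][1] + B[1][0] = 10 + 3 = 13) = 5 (attained at k = 0)
  C[1][1] = min over k of (A[1][0] + B[0][1] = 9 + 3 = 12, A[1][1] + B[1][1] = 10 + -1 = 9) = 9 (attained at k = 1)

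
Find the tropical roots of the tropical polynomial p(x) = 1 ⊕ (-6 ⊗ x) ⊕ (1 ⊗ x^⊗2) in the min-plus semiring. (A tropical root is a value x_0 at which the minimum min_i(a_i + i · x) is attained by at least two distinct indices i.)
Roots: {-7, 7}

Each tropical root is a break point of the lower envelope of the lines y = a_i + i · x (there are 3 lines, with slopes 0, 1, ..., 2). Only the lines that attain the minimum somewhere contribute to roots; other lines are dominated. Here the surviving (envelope) indices are i = 2, i = 1, i = 0.
Intersections between consecutive envelope lines give the roots: for adjacent envelope indices i < j the intersection is x = (a_i − a_j) / (j − i). Reading off the sorted break points: {-7, 7}.
Verification: at each break x_0, at least two indices attain the minimum of min_i(a_i + i · x_0).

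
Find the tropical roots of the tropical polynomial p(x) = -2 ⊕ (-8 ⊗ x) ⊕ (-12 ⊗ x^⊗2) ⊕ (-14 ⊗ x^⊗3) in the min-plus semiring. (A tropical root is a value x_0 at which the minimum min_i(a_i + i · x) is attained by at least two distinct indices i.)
Roots: {2, 4, 6}

Each tropical root is a break point of the lower envelope of the lines y = a_i + i · x (there are 4 lines, with slopes 0, 1, ..., 3). Only the lines that attain the minimum somewhere contribute to roots; other lines are dominated. Here the surviving (envelope) indices are i = 3, i = 2, i = 1, i = 0.
Intersections between consecutive envelope lines give the roots: for adjacent envelope indices i < j the intersection is x = (a_i − a_j) / (j − i). Reading off the sorted break points: {2, 4, 6}.
Verification: at each break x_0, at least two indices attain the minimum of min_i(a_i + i · x_0).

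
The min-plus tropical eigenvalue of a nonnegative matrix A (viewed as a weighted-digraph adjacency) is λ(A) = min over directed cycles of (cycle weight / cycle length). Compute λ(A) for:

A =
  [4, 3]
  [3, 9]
λ(A) = 3

Enumerate directed cycles and compute their means (weight / length). Sample:
  cycle 0 → 0: weight = 4, length = 1, mean = 4/1 ≈ 4.000
  cycle 1 → 1: weight = 9, length = 1, mean = 9/1 ≈ 9.000
  cycle 0 → 1 → 0: weight = 6, length = 2, mean = 6/2 ≈ 3.000
  cycle 1 → 0 → 1: weight = 6, length = 2, mean = 6/2 ≈ 3.000
Minimum mean = 3.000, attained e.g. along the cycle 0 → 1 → 0 with weight 6 and length 2. So λ(A) = 6/2 = 3.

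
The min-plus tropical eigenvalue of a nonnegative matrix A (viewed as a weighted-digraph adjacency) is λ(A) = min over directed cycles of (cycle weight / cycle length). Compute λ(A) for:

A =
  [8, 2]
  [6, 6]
λ(A) = 4

Enumerate directed cycles and compute their means (weight / length). Sample:
  cycle 0 → 0: weight = 8, length = 1, mean = 8/1 ≈ 8.000
  cycle 1 → 1: weight = 6, length = 1, mean = 6/1 ≈ 6.000
  cycle 0 → 1 → 0: weight = 8, length = 2, mean = 8/2 ≈ 4.000
  cycle 1 → 0 → 1: weight = 8, length = 2, mean = 8/2 ≈ 4.000
Minimum mean = 4.000, attained e.g. along the cycle 0 → 1 → 0 with weight 8 and length 2. So λ(A) = 8/2 = 4.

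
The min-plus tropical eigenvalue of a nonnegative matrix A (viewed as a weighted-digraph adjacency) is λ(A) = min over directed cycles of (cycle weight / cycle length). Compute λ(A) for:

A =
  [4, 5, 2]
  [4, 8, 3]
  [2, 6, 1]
λ(A) = 1

Enumerate directed cycles and compute their means (weight / length). Sample:
  cycle 0 → 0: weight = 4, length = 1, mean = 4/1 ≈ 4.000
  cycle 1 → 1: weight = 8, length = 1, mean = 8/1 ≈ 8.000
  cycle 2 → 2: weight = 1, length = 1, mean = 1/1 ≈ 1.000
  cycle 0 → 1 → 0: weight = 9, length = 2, mean = 9/2 ≈ 4.500
  cycle 0 → 2 → 0: weight = 4, length = 2, mean = 4/2 ≈ 2.000
  cycle 1 → 0 → 1: weight = 9, length = 2, mean = 9/2 ≈ 4.500
Minimum mean = 1.000, attained e.g. along the cycle 2 → 2 with weight 1 and length 1. So λ(A) = 1/1 = 1.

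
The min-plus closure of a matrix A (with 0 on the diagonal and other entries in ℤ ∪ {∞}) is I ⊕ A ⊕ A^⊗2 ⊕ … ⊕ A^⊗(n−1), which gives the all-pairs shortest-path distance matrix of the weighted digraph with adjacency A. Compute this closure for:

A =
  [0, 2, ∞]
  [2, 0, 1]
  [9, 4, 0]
Closure =
  [0, 2, 3]
  [2, 0, 1]
  [6, 4, 0]

This is the Floyd-Warshall all-pairs shortest-path computation. For each intermediate vertex k = 0, 1, …, 2, update dist[i][j] ← min(dist[i][j], dist[i][k] + dist[k][j]). The final matrix gives, for each (i, j), the minimum total weight of any directed path from i to j (possibly empty when i = j).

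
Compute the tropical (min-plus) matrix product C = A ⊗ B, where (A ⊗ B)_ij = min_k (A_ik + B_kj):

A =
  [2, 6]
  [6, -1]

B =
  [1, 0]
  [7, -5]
A ⊗ B =
  [3, 1]
  [6, -6]

Apply the min-plus product entry-by-entry:
  C[0][0] = min over k of (A[0][0] + B[0][0] = 2 + 1 = 3, A[0][1] + B[1][0] = 6 + 7 = 13) = 3 (attained at k = 0)
  C[0][1] = min over k of (A[0][0] + B[0][1] = 2 + 0 = 2, A[0][1] + B[1][1] = 6 + -5 = 1) = 1 (attained at k = 1)
  C[1][0] = min over k of (A[1][0] + B[0][0] = 6 + 1 = 7, A[1][1] + B[1][0] = -1 + 7 = 6) = 6 (attained at k = 1)
  C[1][1] = min over k of (A[1][0] + B[0][1] = 6 + 0 = 6, A[1][1] + B[1][1] = -1 + -5 = -6) = -6 (attained at k = 1)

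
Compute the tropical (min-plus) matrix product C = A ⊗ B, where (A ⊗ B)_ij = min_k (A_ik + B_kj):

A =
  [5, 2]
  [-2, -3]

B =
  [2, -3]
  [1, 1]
A ⊗ B =
  [3, 2]
  [-2, -5]

Apply the min-plus product entry-by-entry:
  C[0][0] = min over k of (A[0][0] + B[0][0] = 5 + 2 = 7, A[0][1] + B[1][0] = 2 + 1 = 3) = 3 (attained at k = 1)
  C[0][1] = min over k of (A[0][0] + B[0][1] = 5 + -3 = 2, A[0][1] + B[1][1] = 2 + 1 = 3) = 2 (attained at k = 0)
  C[1][0] = min over k of (A[1][0] + B[0][0] = -2 + 2 = 0, A[1][1] + B[1][0] = -3 + 1 = -2) = -2 (attained at k = 1)
  C[1][1] = min over k of (A[1][0] + B[0][1] = -2 + -3 = -5, A[1][1] + B[1][1] = -3 + 1 = -2) = -5 (attained at k = 0)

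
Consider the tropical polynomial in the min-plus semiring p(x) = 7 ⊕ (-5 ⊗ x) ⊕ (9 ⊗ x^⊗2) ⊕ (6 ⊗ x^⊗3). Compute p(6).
p(6) = 1

A tropical monomial a ⊗ x^⊗i evaluates to a + i · x. Evaluating each term at x = 6:
  Term 0 contributes 7 + 0 · 6 = 7
  Term 1 contributes -5 + 1 · 6 = 1
  Term 2 contributes 9 + 2 · 6 = 21
  Term 3 contributes 6 + 3 · 6 = 24
p(6) = ⊕ of these = min[7, 1, 21, 24] = 1.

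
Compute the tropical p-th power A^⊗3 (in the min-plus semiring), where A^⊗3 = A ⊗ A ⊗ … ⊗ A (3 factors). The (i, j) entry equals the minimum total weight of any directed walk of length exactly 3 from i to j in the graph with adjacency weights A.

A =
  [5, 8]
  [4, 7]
A^⊗3 =
  [15, 18]
  [14, 17]

Each entry (A^⊗3)_ij equals the minimum over all length-3 walks i = v_0 → v_1 → … → v_3 = j of Σ_t A[v_t][v_{t+1}]. For example, for (i, j) = (0, 1) we minimise over 4 possible intermediate vertex sequences; the minimum is 18, attained along the walk 0 → 0 → 0 → 1.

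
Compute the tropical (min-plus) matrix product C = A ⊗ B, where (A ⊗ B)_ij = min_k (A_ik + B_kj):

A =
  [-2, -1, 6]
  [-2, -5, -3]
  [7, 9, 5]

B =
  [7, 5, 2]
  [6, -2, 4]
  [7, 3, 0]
A ⊗ B =
  [5, -3, 0]
  [1, -7, -3]
  [12, 7, 5]

Apply the min-plus product entry-by-entry:
  C[0][0] = min over k of (A[0][0] + B[0][0] = -2 + 7 = 5, A[0][1] + B[1][0] = -1 + 6 = 5, A[0][2] + B[2][0] = 6 + 7 = 13) = 5 (attained at k = 0)
  C[0][1] = min over k of (A[0][0] + B[0][1] = -2 + 5 = 3, A[0][1] + B[1][1] = -1 + -2 = -3, A[0][2] + B[2][1] = 6 + 3 = 9) = -3 (attained at k = 1)
  C[0][2] = min over k of (A[0][0] + B[0][2] = -2 + 2 = 0, A[0][1] + B[1][2] = -1 + 4 = 3, A[0][2] + B[2][2] = 6 + 0 = 6) = 0 (attained at k = 0)
  C[1][0] = min over k of (A[1][0] + B[0][0] = -2 + 7 = 5, A[1][1] + B[1][0] = -5 + 6 = 1, A[1][2] + B[2][0] = -3 + 7 = 4) = 1 (attained at k = 1)
  C[1][1] = min over k of (A[1][0] + B[0][1] = -2 + 5 = 3, A[1][1] + B[1][1] = -5 + -2 = -7, A[1][2] + B[2][1] = -3 + 3 = 0) = -7 (attained at k = 1)
  C[1][2] = min over k of (A[1][0] + B[0][2] = -2 + 2 = 0, A[1][1] + B[1][2] = -5 + 4 = -1, A[1][2] + B[2][2] = -3 + 0 = -3) = -3 (attained at k = 2)
  C[2][0] = min over k of (A[2][0] + B[0][0] = 7 + 7 = 14, A[2][1] + B[1][0] = 9 + 6 = 15, A[2][2] + B[2][0] = 5 + 7 = 12) = 12 (attained at k = 2)
  C[2][1] = min over k of (A[2][0] + B[0][1] = 7 + 5 = 12, A[2][1] + B[1][1] = 9 + -2 = 7, A[2][2] + B[2][1] = 5 + 3 = 8) = 7 (attained at k = 1)
  C[2][2] = min over k of (A[2][0] + B[0][2] = 7 + 2 = 9, A[2][1] + B[1][2] = 9 + 4 = 13, A[2][2] + B[2][2] = 5 + 0 = 5) = 5 (attained at k = 2)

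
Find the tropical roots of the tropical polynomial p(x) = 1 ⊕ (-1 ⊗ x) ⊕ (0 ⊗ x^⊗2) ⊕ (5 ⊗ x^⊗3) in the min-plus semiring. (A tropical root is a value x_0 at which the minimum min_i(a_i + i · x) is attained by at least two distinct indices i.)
Roots: {-5, -1, 2}

Each tropical root is a break point of the lower envelope of the lines y = a_i + i · x (there are 4 lines, with slopes 0, 1, ..., 3). Only the lines that attain the minimum somewhere contribute to roots; other lines are dominated. Here the surviving (envelope) indices are i = 3, i = 2, i = 1, i = 0.
Intersections between consecutive envelope lines give the roots: for adjacent envelope indices i < j the intersection is x = (a_i − a_j) / (j − i). Reading off the sorted break points: {-5, -1, 2}.
Verification: at each break x_0, at least two indices attain the minimum of min_i(a_i + i · x_0).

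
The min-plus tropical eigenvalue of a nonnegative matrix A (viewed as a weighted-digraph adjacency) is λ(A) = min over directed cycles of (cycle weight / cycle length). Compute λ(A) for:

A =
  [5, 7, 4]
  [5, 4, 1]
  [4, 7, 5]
λ(A) = 4

Enumerate directed cycles and compute their means (weight / length). Sample:
  cycle 0 → 0: weight = 5, length = 1, mean = 5/1 ≈ 5.000
  cycle 1 → 1: weight = 4, length = 1, mean = 4/1 ≈ 4.000
  cycle 2 → 2: weight = 5, length = 1, mean = 5/1 ≈ 5.000
  cycle 0 → 1 → 0: weight = 12, length = 2, mean = 12/2 ≈ 6.000
  cycle 0 → 2 → 0: weight = 8, length = 2, mean = 8/2 ≈ 4.000
  cycle 1 → 0 → 1: weight = 12, length = 2, mean = 12/2 ≈ 6.000
Minimum mean = 4.000, attained e.g. along the cycle 1 → 1 with weight 4 and length 1. So λ(A) = 4/1 = 4.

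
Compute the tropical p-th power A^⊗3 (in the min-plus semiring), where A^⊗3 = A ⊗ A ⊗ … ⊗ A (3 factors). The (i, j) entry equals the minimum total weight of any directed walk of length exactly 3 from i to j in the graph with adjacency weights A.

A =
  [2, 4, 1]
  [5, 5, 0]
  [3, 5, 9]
A^⊗3 =
  [6, 8, 5]
  [5, 7, 4]
  [7, 9, 6]

Each entry (A^⊗3)_ij equals the minimum over all length-3 walks i = v_0 → v_1 → … → v_3 = j of Σ_t A[v_t][v_{t+1}]. For example, for (i, j) = (0, 2) we minimise over 9 possible intermediate vertex sequences; the minimum is 5, attained along the walk 0 → 0 → 0 → 2.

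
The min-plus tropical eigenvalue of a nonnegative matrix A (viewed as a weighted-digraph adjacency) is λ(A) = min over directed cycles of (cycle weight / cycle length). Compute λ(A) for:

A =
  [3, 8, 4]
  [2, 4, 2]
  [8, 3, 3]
λ(A) = 5/2

Enumerate directed cycles and compute their means (weight / length). Sample:
  cycle 0 → 0: weight = 3, length = 1, mean = 3/1 ≈ 3.000
  cycle 1 → 1: weight = 4, length = 1, mean = 4/1 ≈ 4.000
  cycle 2 → 2: weight = 3, length = 1, mean = 3/1 ≈ 3.000
  cycle 0 → 1 → 0: weight = 10, length = 2, mean = 10/2 ≈ 5.000
  cycle 0 → 2 → 0: weight = 12, length = 2, mean = 12/2 ≈ 6.000
  cycle 1 → 0 → 1: weight = 10, length = 2, mean = 10/2 ≈ 5.000
Minimum mean = 2.500, attained e.g. along the cycle 1 → 2 → 1 with weight 5 and length 2. So λ(A) = 5/2 = 5/2.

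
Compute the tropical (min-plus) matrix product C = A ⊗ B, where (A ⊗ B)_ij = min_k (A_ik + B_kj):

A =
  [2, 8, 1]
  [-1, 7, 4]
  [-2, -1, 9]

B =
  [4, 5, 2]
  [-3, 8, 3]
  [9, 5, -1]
A ⊗ B =
  [5, 6, 0]
  [3, 4, 1]
  [-4, 3, 0]

Apply the min-plus product entry-by-entry:
  C[0][0] = min over k of (A[0][0] + B[0][0] = 2 + 4 = 6, A[0][1] + B[1][0] = 8 + -3 = 5, A[0][2] + B[2][0] = 1 + 9 = 10) = 5 (attained at k = 1)
  C[0][1] = min over k of (A[0][0] + B[0][1] = 2 + 5 = 7, A[0][1] + B[1][1] = 8 + 8 = 16, A[0][2] + B[2][1] = 1 + 5 = 6) = 6 (attained at k = 2)
  C[0][2] = min over k of (A[0][0] + B[0][2] = 2 + 2 = 4, A[0][1] + B[1][2] = 8 + 3 = 11, A[0][2] + B[2][2] = 1 + -1 = 0) = 0 (attained at k = 2)
  C[1][0] = min over k of (A[1][0] + B[0][0] = -1 + 4 = 3, A[1][1] + B[1][0] = 7 + -3 = 4, A[1][2] + B[2][0] = 4 + 9 = 13) = 3 (attained at k = 0)
  C[1][1] = min over k of (A[1][0] + B[0][1] = -1 + 5 = 4, A[1][1] + B[1][1] = 7 + 8 = 15, A[1][2] + B[2][1] = 4 + 5 = 9) = 4 (attained at k = 0)
  C[1][2] = min over k of (A[1][0] + B[0][2] = -1 + 2 = 1, A[1][1] + B[1][2] = 7 + 3 = 10, A[1][2] + B[2][2] = 4 + -1 = 3) = 1 (attained at k = 0)
  C[2][0] = min over k of (A[2][0] + B[0][0] = -2 + 4 = 2, A[2][1] + B[1][0] = -1 + -3 = -4, A[2][2] + B[2][0] = 9 + 9 = 18) = -4 (attained at k = 1)
  C[2][1] = min over k of (A[2][0] + B[0][1] = -2 + 5 = 3, A[2][1] + B[1][1] = -1 + 8 = 7, A[2][2] + B[2][1] = 9 + 5 = 14) = 3 (attained at k = 0)
  C[2][2] = min over k of (A[2][0] + B[0][2] = -2 + 2 = 0, A[2][1] + B[1][2] = -1 + 3 = 2, A[2][2] + B[2][2] = 9 + -1 = 8) = 0 (attained at k = 0)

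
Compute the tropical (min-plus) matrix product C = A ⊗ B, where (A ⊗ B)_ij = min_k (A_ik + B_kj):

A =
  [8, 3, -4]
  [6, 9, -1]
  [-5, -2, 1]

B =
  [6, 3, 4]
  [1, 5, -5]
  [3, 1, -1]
A ⊗ B =
  [-1, -3, -5]
  [2, 0, -2]
  [-1, -2, -7]

Apply the min-plus product entry-by-entry:
  C[0][0] = min over k of (A[0][0] + B[0][0] = 8 + 6 = 14, A[0][1] + B[1][0] = 3 + 1 = 4, A[0][2] + B[2][0] = -4 + 3 = -1) = -1 (attained at k = 2)
  C[0][1] = min over k of (A[0][0] + B[0][1] = 8 + 3 = 11, A[0][1] + B[1][1] = 3 + 5 = 8, A[0][2] + B[2][1] = -4 + 1 = -3) = -3 (attained at k = 2)
  C[0][2] = min over k of (A[0][0] + B[0][2] = 8 + 4 = 12, A[0][1] + B[1][2] = 3 + -5 = -2, A[0][2] + B[2][2] = -4 + -1 = -5) = -5 (attained at k = 2)
  C[1][0] = min over k of (A[1][0] + B[0][0] = 6 + 6 = 12, A[1][1] + B[1][0] = 9 + 1 = 10, A[1][2] + B[2][0] = -1 + 3 = 2) = 2 (attained at k = 2)
  C[1][1] = min over k of (A[1][0] + B[0][1] = 6 + 3 = 9, A[1][1] + B[1][1] = 9 + 5 = 14, A[1][2] + B[2][1] = -1 + 1 = 0) = 0 (attained at k = 2)
  C[1][2] = min over k of (A[1][0] + B[0][2] = 6 + 4 = 10, A[1][1] + B[1][2] = 9 + -5 = 4, A[1][2] + B[2][2] = -1 + -1 = -2) = -2 (attained at k = 2)
  C[2][0] = min over k of (A[2][0] + B[0][0] = -5 + 6 = 1, A[2][1] + B[1][0] = -2 + 1 = -1, A[2][2] + B[2][0] = 1 + 3 = 4) = -1 (attained at k = 1)
  C[2][1] = min over k of (A[2][0] + B[0][1] = -5 + 3 = -2, A[2][1] + B[1][1] = -2 + 5 = 3, A[2][2] + B[2][1] = 1 + 1 = 2) = -2 (attained at k = 0)
  C[2][2] = min over k of (A[2][0] + B[0][2] = -5 + 4 = -1, A[2][1] + B[1][2] = -2 + -5 = -7, A[2][2] + B[2][2] = 1 + -1 = 0) = -7 (attained at k = 1)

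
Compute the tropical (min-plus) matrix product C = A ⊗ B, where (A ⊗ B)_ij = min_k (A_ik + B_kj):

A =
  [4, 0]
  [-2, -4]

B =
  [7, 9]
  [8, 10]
A ⊗ B =
  [8, 10]
  [4, 6]

Apply the min-plus product entry-by-entry:
  C[0][0] = min over k of (A[0][0] + B[0][0] = 4 + 7 = 11, A[0][1] + B[1][0] = 0 + 8 = 8) = 8 (attained at k = 1)
  C[0][1] = min over k of (A[0][0] + B[0][1] = 4 + 9 = 13, A[0][1] + B[1][1] = 0 + 10 = 10) = 10 (attained at k = 1)
  C[1][0] = min over k of (A[1][0] + B[0][0] = -2 + 7 = 5, A[1][1] + B[1][0] = -4 + 8 = 4) = 4 (attained at k = 1)
  C[1][1] = min over k of (A[1][0] + B[0][1] = -2 + 9 = 7, A[1][1] + B[1][1] = -4 + 10 = 6) = 6 (attained at k = 1)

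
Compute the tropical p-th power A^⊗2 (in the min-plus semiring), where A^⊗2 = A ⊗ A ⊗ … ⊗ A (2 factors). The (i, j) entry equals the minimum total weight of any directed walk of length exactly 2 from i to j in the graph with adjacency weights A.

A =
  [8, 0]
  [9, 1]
A^⊗2 =
  [9, 1]
  [10, 2]

Each entry (A^⊗2)_ij equals the minimum over all length-2 walks i = v_0 → v_1 → … → v_2 = j of Σ_t A[v_t][v_{t+1}]. For example, for (i, j) = (0, 1) we minimise over 2 possible intermediate vertex sequences; the minimum is 1, attained along the walk 0 → 1 → 1.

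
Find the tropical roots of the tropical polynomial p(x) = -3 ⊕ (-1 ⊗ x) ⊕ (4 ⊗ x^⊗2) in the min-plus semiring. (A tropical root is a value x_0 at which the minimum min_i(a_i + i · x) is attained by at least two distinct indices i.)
Roots: {-5, -2}

Each tropical root is a break point of the lower envelope of the lines y = a_i + i · x (there are 3 lines, with slopes 0, 1, ..., 2). Only the lines that attain the minimum somewhere contribute to roots; other lines are dominated. Here the surviving (envelope) indices are i = 2, i = 1, i = 0.
Intersections between consecutive envelope lines give the roots: for adjacent envelope indices i < j the intersection is x = (a_i − a_j) / (j − i). Reading off the sorted break points: {-5, -2}.
Verification: at each break x_0, at least two indices attain the minimum of min_i(a_i + i · x_0).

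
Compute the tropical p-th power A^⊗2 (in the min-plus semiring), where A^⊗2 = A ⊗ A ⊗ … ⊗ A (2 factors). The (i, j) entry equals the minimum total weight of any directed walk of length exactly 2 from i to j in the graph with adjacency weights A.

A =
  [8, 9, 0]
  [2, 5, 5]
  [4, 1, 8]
A^⊗2 =
  [4, 1, 8]
  [7, 6, 2]
  [3, 6, 4]

Each entry (A^⊗2)_ij equals the minimum over all length-2 walks i = v_0 → v_1 → … → v_2 = j of Σ_t A[v_t][v_{t+1}]. For example, for (i, j) = (0, 2) we minimise over 3 possible intermediate vertex sequences; the minimum is 8, attained along the walk 0 → 0 → 2.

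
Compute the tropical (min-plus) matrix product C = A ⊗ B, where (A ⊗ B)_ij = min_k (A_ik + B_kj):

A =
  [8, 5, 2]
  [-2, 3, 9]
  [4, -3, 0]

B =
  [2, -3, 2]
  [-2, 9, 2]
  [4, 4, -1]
A ⊗ B =
  [3, 5, 1]
  [0, -5, 0]
  [-5, 1, -1]

Apply the min-plus product entry-by-entry:
  C[0][0] = min over k of (A[0][0] + B[0][0] = 8 + 2 = 10, A[0][1] + B[1][0] = 5 + -2 = 3, A[0][2] + B[2][0] = 2 + 4 = 6) = 3 (attained at k = 1)
  C[0][1] = min over k of (A[0][0] + B[0][1] = 8 + -3 = 5, A[0][1] + B[1][1] = 5 + 9 = 14, A[0][2] + B[2][1] = 2 + 4 = 6) = 5 (attained at k = 0)
  C[0][2] = min over k of (A[0][0] + B[0][2] = 8 + 2 = 10, A[0][1] + B[1][2] = 5 + 2 = 7, A[0][2] + B[2][2] = 2 + -1 = 1) = 1 (attained at k = 2)
  C[1][0] = min over k of (A[1][0] + B[0][0] = -2 + 2 = 0, A[1][1] + B[1][0] = 3 + -2 = 1, A[1][2] + B[2][0] = 9 + 4 = 13) = 0 (attained at k = 0)
  C[1][1] = min over k of (A[1][0] + B[0][1] = -2 + -3 = -5, A[1][1] + B[1][1] = 3 + 9 = 12, A[1][2] + B[2][1] = 9 + 4 = 13) = -5 (attained at k = 0)
  C[1][2] = min over k of (A[1][0] + B[0][2] = -2 + 2 = 0, A[1][1] + B[1][2] = 3 + 2 = 5, A[1][2] + B[2][2] = 9 + -1 = 8) = 0 (attained at k = 0)
  C[2][0] = min over k of (A[2][0] + B[0][0] = 4 + 2 = 6, A[2][1] + B[1][0] = -3 + -2 = -5, A[2][2] + B[2][0] = 0 + 4 = 4) = -5 (attained at k = 1)
  C[2][1] = min over k of (A[2][0] + B[0][1] = 4 + -3 = 1, A[2][1] + B[1][1] = -3 + 9 = 6, A[2][2] + B[2][1] = 0 + 4 = 4) = 1 (attained at k = 0)
  C[2][2] = min over k of (A[2][0] + B[0][2] = 4 + 2 = 6, A[2][1] + B[1][2] = -3 + 2 = -1, A[2][2] + B[2][2] = 0 + -1 = -1) = -1 (attained at k = 1)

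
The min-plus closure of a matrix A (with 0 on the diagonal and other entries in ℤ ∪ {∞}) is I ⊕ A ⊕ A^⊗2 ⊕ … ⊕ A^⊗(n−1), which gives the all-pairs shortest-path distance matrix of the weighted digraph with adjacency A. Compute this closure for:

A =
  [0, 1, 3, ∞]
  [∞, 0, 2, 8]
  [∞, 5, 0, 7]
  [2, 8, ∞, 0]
Closure =
  [0, 1, 3, 9]
  [10, 0, 2, 8]
  [9, 5, 0, 7]
  [2, 3, 5, 0]

This is the Floyd-Warshall all-pairs shortest-path computation. For each intermediate vertex k = 0, 1, …, 3, update dist[i][j] ← min(dist[i][j], dist[i][k] + dist[k][j]). The final matrix gives, for each (i, j), the minimum total weight of any directed path from i to j (possibly empty when i = j).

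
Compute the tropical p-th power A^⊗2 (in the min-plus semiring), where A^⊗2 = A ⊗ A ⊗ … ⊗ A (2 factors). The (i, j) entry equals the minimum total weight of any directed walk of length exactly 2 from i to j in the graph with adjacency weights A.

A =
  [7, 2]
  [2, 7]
A^⊗2 =
  [4, 9]
  [9, 4]

Each entry (A^⊗2)_ij equals the minimum over all length-2 walks i = v_0 → v_1 → … → v_2 = j of Σ_t A[v_t][v_{t+1}]. For example, for (i, j) = (0, 1) we minimise over 2 possible intermediate vertex sequences; the minimum is 9, attained along the walk 0 → 0 → 1.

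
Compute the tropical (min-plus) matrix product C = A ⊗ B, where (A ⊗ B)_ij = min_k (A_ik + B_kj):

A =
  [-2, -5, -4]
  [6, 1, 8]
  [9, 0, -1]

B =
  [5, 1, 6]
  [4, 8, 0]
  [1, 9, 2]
A ⊗ B =
  [-3, -1, -5]
  [5, 7, 1]
  [0, 8, 0]

Apply the min-plus product entry-by-entry:
  C[0][0] = min over k of (A[0][0] + B[0][0] = -2 + 5 = 3, A[0][1] + B[1][0] = -5 + 4 = -1, A[0][2] + B[2][0] = -4 + 1 = -3) = -3 (attained at k = 2)
  C[0][1] = min over k of (A[0][0] + B[0][1] = -2 + 1 = -1, A[0][1] + B[1][1] = -5 + 8 = 3, A[0][2] + B[2][1] = -4 + 9 = 5) = -1 (attained at k = 0)
  C[0][2] = min over k of (A[0][0] + B[0][2] = -2 + 6 = 4, A[0][1] + B[1][2] = -5 + 0 = -5, A[0][2] + B[2][2] = -4 + 2 = -2) = -5 (attained at k = 1)
  C[1][0] = min over k of (A[1][0] + B[0][0] = 6 + 5 = 11, A[1][1] + B[1][0] = 1 + 4 = 5, A[1][2] + B[2][0] = 8 + 1 = 9) = 5 (attained at k = 1)
  C[1][1] = min over k of (A[1][0] + B[0][1] = 6 + 1 = 7, A[1][1] + B[1][1] = 1 + 8 = 9, A[1][2] + B[2][1] = 8 + 9 = 17) = 7 (attained at k = 0)
  C[1][2] = min over k of (A[1][0] + B[0][2] = 6 + 6 = 12, A[1][1] + B[1][2] = 1 + 0 = 1, A[1][2] + B[2][2] = 8 + 2 = 10) = 1 (attained at k = 1)
  C[2][0] = min over k of (A[2][0] + B[0][0] = 9 + 5 = 14, A[2][1] + B[1][0] = 0 + 4 = 4, A[2][2] + B[2][0] = -1 + 1 = 0) = 0 (attained at k = 2)
  C[2][1] = min over k of (A[2][0] + B[0][1] = 9 + 1 = 10, A[2][1] + B[1][1] = 0 + 8 = 8, A[2][2] + B[2][1] = -1 + 9 = 8) = 8 (attained at k = 1)
  C[2][2] = min over k of (A[2][0] + B[0][2] = 9 + 6 = 15, A[2][1] + B[1][2] = 0 + 0 = 0, A[2][2] + B[2][2] = -1 + 2 = 1) = 0 (attained at k = 1)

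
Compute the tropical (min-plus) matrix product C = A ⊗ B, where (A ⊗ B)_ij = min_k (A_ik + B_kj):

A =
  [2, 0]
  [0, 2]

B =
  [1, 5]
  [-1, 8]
A ⊗ B =
  [-1, 7]
  [1, 5]

Apply the min-plus product entry-by-entry:
  C[0][0] = min over k of (A[0][0] + B[0][0] = 2 + 1 = 3, A[0][1] + B[1][0] = 0 + -1 = -1) = -1 (attained at k = 1)
  C[0][1] = min over k of (A[0][0] + B[0][1] = 2 + 5 = 7, A[0][1] + B[1][1] = 0 + 8 = 8) = 7 (attained at k = 0)
  C[1][0] = min over k of (A[1][0] + B[0][0] = 0 + 1 = 1, A[1][1] + B[1][0] = 2 + -1 = 1) = 1 (attained at k = 0)
  C[1][1] = min over k of (A[1][0] + B[0][1] = 0 + 5 = 5, A[1][1] + B[1][1] = 2 + 8 = 10) = 5 (attained at k = 0)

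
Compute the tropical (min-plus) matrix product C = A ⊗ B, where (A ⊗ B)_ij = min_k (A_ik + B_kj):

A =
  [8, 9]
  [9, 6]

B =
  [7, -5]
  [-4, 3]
A ⊗ B =
  [5, 3]
  [2, 4]

Apply the min-plus product entry-by-entry:
  C[0][0] = min over k of (A[0][0] + B[0][0] = 8 + 7 = 15, A[0][1] + B[1][0] = 9 + -4 = 5) = 5 (attained at k = 1)
  C[0][1] = min over k of (A[0][0] + B[0][1] = 8 + -5 = 3, A[0][1] + B[1][1] = 9 + 3 = 12) = 3 (attained at k = 0)
  C[1][0] = min over k of (A[1][0] + B[0][0] = 9 + 7 = 16, A[1][1] + B[1][0] = 6 + -4 = 2) = 2 (attained at k = 1)
  C[1][1] = min over k of (A[1][0] + B[0][1] = 9 + -5 = 4, A[1][1] + B[1][1] = 6 + 3 = 9) = 4 (attained at k = 0)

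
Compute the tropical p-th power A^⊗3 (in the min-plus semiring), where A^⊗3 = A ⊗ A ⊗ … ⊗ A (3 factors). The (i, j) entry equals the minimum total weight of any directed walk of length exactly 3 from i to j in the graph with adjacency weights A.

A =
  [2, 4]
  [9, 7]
A^⊗3 =
  [6, 8]
  [13, 15]

Each entry (A^⊗3)_ij equals the minimum over all length-3 walks i = v_0 → v_1 → … → v_3 = j of Σ_t A[v_t][v_{t+1}]. For example, for (i, j) = (0, 1) we minimise over 4 possible intermediate vertex sequences; the minimum is 8, attained along the walk 0 → 0 → 0 → 1.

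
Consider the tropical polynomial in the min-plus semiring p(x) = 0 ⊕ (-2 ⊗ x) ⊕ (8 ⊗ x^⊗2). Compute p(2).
p(2) = 0

A tropical monomial a ⊗ x^⊗i evaluates to a + i · x. Evaluating each term at x = 2:
  Term 0 contributes 0 + 0 · 2 = 0
  Term 1 contributes -2 + 1 · 2 = 0
  Term 2 contributes 8 + 2 · 2 = 12
p(2) = ⊕ of these = min[0, 0, 12] = 0.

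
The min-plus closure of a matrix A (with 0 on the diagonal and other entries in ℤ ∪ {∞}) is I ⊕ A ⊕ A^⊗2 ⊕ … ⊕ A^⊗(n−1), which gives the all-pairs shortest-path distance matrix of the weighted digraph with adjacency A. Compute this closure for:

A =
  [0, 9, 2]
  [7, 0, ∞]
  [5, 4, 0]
Closure =
  [0, 6, 2]
  [7, 0, 9]
  [5, 4, 0]

This is the Floyd-Warshall all-pairs shortest-path computation. For each intermediate vertex k = 0, 1, …, 2, update dist[i][j] ← min(dist[i][j], dist[i][k] + dist[k][j]). The final matrix gives, for each (i, j), the minimum total weight of any directed path from i to j (possibly empty when i = j).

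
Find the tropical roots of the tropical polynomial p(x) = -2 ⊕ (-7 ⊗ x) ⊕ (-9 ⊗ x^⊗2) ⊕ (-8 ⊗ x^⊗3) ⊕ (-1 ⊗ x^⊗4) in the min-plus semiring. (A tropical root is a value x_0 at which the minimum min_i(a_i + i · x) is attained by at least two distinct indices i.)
Roots: {-7, -1, 2, 5}

Each tropical root is a break point of the lower envelope of the lines y = a_i + i · x (there are 5 lines, with slopes 0, 1, ..., 4). Only the lines that attain the minimum somewhere contribute to roots; other lines are dominated. Here the surviving (envelope) indices are i = 4, i = 3, i = 2, i = 1, i = 0.
Intersections between consecutive envelope lines give the roots: for adjacent envelope indices i < j the intersection is x = (a_i − a_j) / (j − i). Reading off the sorted break points: {-7, -1, 2, 5}.
Verification: at each break x_0, at least two indices attain the minimum of min_i(a_i + i · x_0).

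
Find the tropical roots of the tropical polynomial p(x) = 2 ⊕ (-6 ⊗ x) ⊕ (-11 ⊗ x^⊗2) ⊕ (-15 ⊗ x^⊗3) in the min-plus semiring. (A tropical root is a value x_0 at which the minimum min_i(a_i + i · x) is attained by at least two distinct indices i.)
Roots: {4, 5, 8}

Each tropical root is a break point of the lower envelope of the lines y = a_i + i · x (there are 4 lines, with slopes 0, 1, ..., 3). Only the lines that attain the minimum somewhere contribute to roots; other lines are dominated. Here the surviving (envelope) indices are i = 3, i = 2, i = 1, i = 0.
Intersections between consecutive envelope lines give the roots: for adjacent envelope indices i < j the intersection is x = (a_i − a_j) / (j − i). Reading off the sorted break points: {4, 5, 8}.
Verification: at each break x_0, at least two indices attain the minimum of min_i(a_i + i · x_0).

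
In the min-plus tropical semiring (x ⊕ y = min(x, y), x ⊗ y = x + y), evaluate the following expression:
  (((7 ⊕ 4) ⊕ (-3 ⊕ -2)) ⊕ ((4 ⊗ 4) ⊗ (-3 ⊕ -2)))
(((7 ⊕ 4) ⊕ (-3 ⊕ -2)) ⊕ ((4 ⊗ 4) ⊗ (-3 ⊕ -2))) = -3

Expand innermost to outermost. Recall ⊕ takes the minimum of its arguments and ⊗ takes their sum. Working out the expression (((7 ⊕ 4) ⊕ (-3 ⊕ -2)) ⊕ ((4 ⊗ 4) ⊗ (-3 ⊕ -2))) gives -3.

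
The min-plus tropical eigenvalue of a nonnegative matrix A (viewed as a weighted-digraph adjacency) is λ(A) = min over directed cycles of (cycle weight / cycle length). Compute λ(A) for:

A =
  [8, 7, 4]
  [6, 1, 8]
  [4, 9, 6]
λ(A) = 1

Enumerate directed cycles and compute their means (weight / length). Sample:
  cycle 0 → 0: weight = 8, length = 1, mean = 8/1 ≈ 8.000
  cycle 1 → 1: weight = 1, length = 1, mean = 1/1 ≈ 1.000
  cycle 2 → 2: weight = 6, length = 1, mean = 6/1 ≈ 6.000
  cycle 0 → 1 → 0: weight = 13, length = 2, mean = 13/2 ≈ 6.500
  cycle 0 → 2 → 0: weight = 8, length = 2, mean = 8/2 ≈ 4.000
  cycle 1 → 0 → 1: weight = 13, length = 2, mean = 13/2 ≈ 6.500
Minimum mean = 1.000, attained e.g. along the cycle 1 → 1 with weight 1 and length 1. So λ(A) = 1/1 = 1.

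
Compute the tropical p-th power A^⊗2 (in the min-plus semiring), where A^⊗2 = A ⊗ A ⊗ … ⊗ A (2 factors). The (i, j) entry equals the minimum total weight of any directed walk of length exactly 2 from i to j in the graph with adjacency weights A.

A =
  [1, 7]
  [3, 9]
A^⊗2 =
  [2, 8]
  [4, 10]

Each entry (A^⊗2)_ij equals the minimum over all length-2 walks i = v_0 → v_1 → … → v_2 = j of Σ_t A[v_t][v_{t+1}]. For example, for (i, j) = (0, 1) we minimise over 2 possible intermediate vertex sequences; the minimum is 8, attained along the walk 0 → 0 → 1.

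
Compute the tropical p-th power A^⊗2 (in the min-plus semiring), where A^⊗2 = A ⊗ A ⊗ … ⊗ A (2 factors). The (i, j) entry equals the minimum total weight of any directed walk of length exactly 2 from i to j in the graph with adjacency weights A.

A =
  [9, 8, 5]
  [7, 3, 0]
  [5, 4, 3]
A^⊗2 =
  [10, 9, 8]
  [5, 4, 3]
  [8, 7, 4]

Each entry (A^⊗2)_ij equals the minimum over all length-2 walks i = v_0 → v_1 → … → v_2 = j of Σ_t A[v_t][v_{t+1}]. For example, for (i, j) = (0, 2) we minimise over 3 possible intermediate vertex sequences; the minimum is 8, attained along the walk 0 → 1 → 2.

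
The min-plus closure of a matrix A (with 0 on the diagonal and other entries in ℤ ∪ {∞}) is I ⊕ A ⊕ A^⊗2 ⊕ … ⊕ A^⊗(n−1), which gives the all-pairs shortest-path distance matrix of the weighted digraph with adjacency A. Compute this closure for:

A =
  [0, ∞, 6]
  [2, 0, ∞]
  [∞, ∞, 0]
Closure =
  [0, ∞, 6]
  [2, 0, 8]
  [∞, ∞, 0]

This is the Floyd-Warshall all-pairs shortest-path computation. For each intermediate vertex k = 0, 1, …, 2, update dist[i][j] ← min(dist[i][j], dist[i][k] + dist[k][j]). The final matrix gives, for each (i, j), the minimum total weight of any directed path from i to j (possibly empty when i = j).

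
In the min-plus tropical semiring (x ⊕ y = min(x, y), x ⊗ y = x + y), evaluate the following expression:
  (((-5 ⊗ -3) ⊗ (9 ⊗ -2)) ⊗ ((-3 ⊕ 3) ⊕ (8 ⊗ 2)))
(((-5 ⊗ -3) ⊗ (9 ⊗ -2)) ⊗ ((-3 ⊕ 3) ⊕ (8 ⊗ 2))) = -4

Expand innermost to outermost. Recall ⊕ takes the minimum of its arguments and ⊗ takes their sum. Working out the expression (((-5 ⊗ -3) ⊗ (9 ⊗ -2)) ⊗ ((-3 ⊕ 3) ⊕ (8 ⊗ 2))) gives -4.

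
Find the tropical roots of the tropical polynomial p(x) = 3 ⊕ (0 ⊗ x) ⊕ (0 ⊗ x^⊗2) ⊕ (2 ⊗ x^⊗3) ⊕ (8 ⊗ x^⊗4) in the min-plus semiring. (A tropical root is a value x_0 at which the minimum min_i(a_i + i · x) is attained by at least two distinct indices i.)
Roots: {-6, -2, 0, 3}

Each tropical root is a break point of the lower envelope of the lines y = a_i + i · x (there are 5 lines, with slopes 0, 1, ..., 4). Only the lines that attain the minimum somewhere contribute to roots; other lines are dominated. Here the surviving (envelope) indices are i = 4, i = 3, i = 2, i = 1, i = 0.
Intersections between consecutive envelope lines give the roots: for adjacent envelope indices i < j the intersection is x = (a_i − a_j) / (j − i). Reading off the sorted break points: {-6, -2, 0, 3}.
Verification: at each break x_0, at least two indices attain the minimum of min_i(a_i + i · x_0).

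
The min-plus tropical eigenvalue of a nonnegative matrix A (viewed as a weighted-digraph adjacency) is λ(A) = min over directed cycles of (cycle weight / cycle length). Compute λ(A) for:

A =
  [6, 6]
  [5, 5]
λ(A) = 5

Enumerate directed cycles and compute their means (weight / length). Sample:
  cycle 0 → 0: weight = 6, length = 1, mean = 6/1 ≈ 6.000
  cycle 1 → 1: weight = 5, length = 1, mean = 5/1 ≈ 5.000
  cycle 0 → 1 → 0: weight = 11, length = 2, mean = 11/2 ≈ 5.500
  cycle 1 → 0 → 1: weight = 11, length = 2, mean = 11/2 ≈ 5.500
Minimum mean = 5.000, attained e.g. along the cycle 1 → 1 with weight 5 and length 1. So λ(A) = 5/1 = 5.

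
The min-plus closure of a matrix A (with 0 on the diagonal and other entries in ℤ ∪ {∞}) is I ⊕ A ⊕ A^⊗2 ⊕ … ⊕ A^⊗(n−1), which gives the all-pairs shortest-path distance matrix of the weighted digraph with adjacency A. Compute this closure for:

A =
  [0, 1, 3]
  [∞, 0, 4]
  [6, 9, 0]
Closure =
  [0, 1, 3]
  [10, 0, 4]
  [6, 7, 0]

This is the Floyd-Warshall all-pairs shortest-path computation. For each intermediate vertex k = 0, 1, …, 2, update dist[i][j] ← min(dist[i][j], dist[i][k] + dist[k][j]). The final matrix gives, for each (i, j), the minimum total weight of any directed path from i to j (possibly empty when i = j).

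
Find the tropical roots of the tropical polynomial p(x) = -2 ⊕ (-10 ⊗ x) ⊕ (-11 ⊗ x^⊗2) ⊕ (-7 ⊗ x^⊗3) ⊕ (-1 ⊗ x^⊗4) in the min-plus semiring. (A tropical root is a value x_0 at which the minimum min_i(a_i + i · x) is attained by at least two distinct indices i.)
Roots: {-6, -4, 1, 8}

Each tropical root is a break point of the lower envelope of the lines y = a_i + i · x (there are 5 lines, with slopes 0, 1, ..., 4). Only the lines that attain the minimum somewhere contribute to roots; other lines are dominated. Here the surviving (envelope) indices are i = 4, i = 3, i = 2, i = 1, i = 0.
Intersections between consecutive envelope lines give the roots: for adjacent envelope indices i < j the intersection is x = (a_i − a_j) / (j − i). Reading off the sorted break points: {-6, -4, 1, 8}.
Verification: at each break x_0, at least two indices attain the minimum of min_i(a_i + i · x_0).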